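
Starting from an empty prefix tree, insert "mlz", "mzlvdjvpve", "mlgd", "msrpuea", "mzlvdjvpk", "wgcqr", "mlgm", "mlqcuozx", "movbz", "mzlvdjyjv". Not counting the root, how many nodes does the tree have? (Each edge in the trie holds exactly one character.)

40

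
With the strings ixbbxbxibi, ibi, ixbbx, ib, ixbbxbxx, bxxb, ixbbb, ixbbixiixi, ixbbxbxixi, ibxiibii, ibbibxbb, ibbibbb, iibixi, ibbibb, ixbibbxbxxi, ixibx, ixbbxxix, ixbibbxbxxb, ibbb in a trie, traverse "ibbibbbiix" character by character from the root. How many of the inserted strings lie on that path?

3

Check each prefix of "ibbibbbiix" against the stored set — each match is an end-marker on the path.
Prefixes of the query that are stored words: "ib", "ibbibb", "ibbibbb"
Count: 3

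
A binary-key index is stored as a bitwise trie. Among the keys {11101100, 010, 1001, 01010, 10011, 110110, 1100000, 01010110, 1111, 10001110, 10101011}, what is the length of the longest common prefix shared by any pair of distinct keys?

Look for the deepest trie node that still has at least two words in its subtree.
e.g. "01010" and "01010110" share the prefix "01010" of length 5; no pair shares a longer one.
Longest shared-prefix length: 5

5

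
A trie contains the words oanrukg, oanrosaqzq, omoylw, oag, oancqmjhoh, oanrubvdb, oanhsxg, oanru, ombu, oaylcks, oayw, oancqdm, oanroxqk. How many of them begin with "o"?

Walk to "o"; the words in its subtree are exactly those with that prefix.
Matches: "oag", "oancqdm", "oancqmjhoh", "oanhsxg", "oanrosaqzq", "oanroxqk", "oanru", "oanrubvdb", "oanrukg", "oaylcks", "oayw", "ombu", "omoylw"
Count: 13

13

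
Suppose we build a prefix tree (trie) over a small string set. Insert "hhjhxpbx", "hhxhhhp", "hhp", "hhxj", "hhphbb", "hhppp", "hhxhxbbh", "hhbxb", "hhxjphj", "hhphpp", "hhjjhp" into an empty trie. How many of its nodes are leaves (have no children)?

9

Leaves are exactly the stored words that no other stored word extends.
Those words: "hhbxb", "hhjhxpbx", "hhjjhp", "hhphbb", "hhphpp", "hhppp", "hhxhhhp", "hhxhxbbh", "hhxjphj"
Leaf count: 9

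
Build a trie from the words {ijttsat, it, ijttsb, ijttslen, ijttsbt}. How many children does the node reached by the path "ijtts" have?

Walk "ijtts" from the root, arriving at one node.
Characters that immediately follow "ijtts" among the stored strings: {a, b, l}.
That node has 3 child edges.

3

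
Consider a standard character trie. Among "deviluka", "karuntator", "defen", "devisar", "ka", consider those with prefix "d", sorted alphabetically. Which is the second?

deviluka

Words with prefix "d", in lexicographic order: "defen", "deviluka", "devisar"
The 2nd is deviluka.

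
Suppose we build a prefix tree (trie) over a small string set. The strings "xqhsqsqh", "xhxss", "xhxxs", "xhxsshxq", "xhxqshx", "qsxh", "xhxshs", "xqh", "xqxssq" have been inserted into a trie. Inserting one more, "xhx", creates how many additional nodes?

Every character of "xhx" already lies on an existing path (it is a prefix of some stored word).
No new nodes are needed: 0.

0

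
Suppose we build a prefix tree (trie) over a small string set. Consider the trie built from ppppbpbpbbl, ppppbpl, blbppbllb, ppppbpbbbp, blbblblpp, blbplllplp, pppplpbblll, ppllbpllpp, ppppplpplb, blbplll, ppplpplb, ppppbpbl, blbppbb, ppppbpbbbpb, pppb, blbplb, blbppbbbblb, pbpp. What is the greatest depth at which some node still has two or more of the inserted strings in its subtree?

10

Look for the deepest trie node that still has at least two words in its subtree.
"ppppbpbbbp" and "ppppbpbbbpb" agree on "ppppbpbbbp" (10 characters) before diverging; nothing deeper is shared.
Longest shared-prefix length: 10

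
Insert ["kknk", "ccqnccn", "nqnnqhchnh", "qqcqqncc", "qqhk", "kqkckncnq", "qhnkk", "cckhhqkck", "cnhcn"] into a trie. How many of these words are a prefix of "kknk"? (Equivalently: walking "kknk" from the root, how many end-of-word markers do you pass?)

1

Traverse "kknk" character by character; count nodes along the way that are marked as word ends.
Prefixes of the query that are stored words: "kknk"
Count: 1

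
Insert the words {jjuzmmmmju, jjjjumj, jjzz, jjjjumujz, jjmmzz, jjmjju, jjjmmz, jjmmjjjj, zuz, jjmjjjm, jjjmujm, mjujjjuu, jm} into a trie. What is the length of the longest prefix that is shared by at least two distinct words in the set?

6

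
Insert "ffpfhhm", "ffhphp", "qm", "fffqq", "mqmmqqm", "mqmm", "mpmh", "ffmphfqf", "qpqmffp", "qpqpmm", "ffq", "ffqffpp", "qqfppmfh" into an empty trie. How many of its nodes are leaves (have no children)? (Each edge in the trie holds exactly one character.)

Leaves are exactly the stored words that no other stored word extends.
Those words: "fffqq", "ffhphp", "ffmphfqf", "ffpfhhm", "ffqffpp", "mpmh", "mqmmqqm", "qm", "qpqmffp", "qpqpmm", "qqfppmfh"
Leaf count: 11

11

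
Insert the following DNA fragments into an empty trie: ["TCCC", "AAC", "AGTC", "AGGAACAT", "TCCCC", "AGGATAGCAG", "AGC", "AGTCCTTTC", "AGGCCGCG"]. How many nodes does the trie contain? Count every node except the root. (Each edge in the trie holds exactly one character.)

Trace insertions, counting only characters that open a new branch:
  "TCCC" → 4 new (T, C, C, C)
  "AAC" → 3 new (A, A, C)
  "AGTC" → prefix "A" already present; 3 new (G, T, C)
  "AGGAACAT" → prefix "AG" already present; 6 new (G, A, A, C, A, T)
  "TCCCC" → prefix "TCCC" already present; 1 new (C)
  "AGGATAGCAG" → prefix "AGGA" already present; 6 new (T, A, G, C, A, G)
  "AGC" → prefix "AG" already present; 1 new (C)
  "AGTCCTTTC" → prefix "AGTC" already present; 5 new (C, T, T, T, C)
  "AGGCCGCG" → prefix "AGG" already present; 5 new (C, C, G, C, G)
Total nodes = 4 + 3 + 3 + 6 + 1 + 6 + 1 + 5 + 5 = 34

34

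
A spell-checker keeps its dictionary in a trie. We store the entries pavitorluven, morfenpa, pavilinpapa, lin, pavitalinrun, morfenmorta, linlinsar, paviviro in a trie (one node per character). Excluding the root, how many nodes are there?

Count nodes per top-level branch (shared prefixes stored once):
  'l'-branch (lin, linlinsar): 9 nodes
  'm'-branch (morfenmorta, morfenpa): 13 nodes
  'p'-branch (pavilinpapa, pavitalinrun, pavitorluven, paviviro): 30 nodes
Sum: 52

52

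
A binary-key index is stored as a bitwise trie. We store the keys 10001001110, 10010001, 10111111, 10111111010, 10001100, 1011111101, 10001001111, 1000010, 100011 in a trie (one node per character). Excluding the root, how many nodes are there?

Count nodes per top-level branch (shared prefixes stored once):
  '1'-branch (1000010, 10001001110, 10001001111, 100011, 10001100, 10010001, 10111111, 1011111101, 10111111010): 32 nodes
Sum: 32

32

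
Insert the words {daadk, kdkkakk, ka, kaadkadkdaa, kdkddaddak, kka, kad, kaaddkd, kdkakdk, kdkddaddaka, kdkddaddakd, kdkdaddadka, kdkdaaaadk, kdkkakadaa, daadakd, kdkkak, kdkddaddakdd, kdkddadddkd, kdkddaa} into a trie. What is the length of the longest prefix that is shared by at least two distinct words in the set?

11

The deepest shared node is where two words last agree before diverging.
e.g. "kdkddaddakd" and "kdkddaddakdd" share the prefix "kdkddaddakd" of length 11; no pair shares a longer one.
Longest shared-prefix length: 11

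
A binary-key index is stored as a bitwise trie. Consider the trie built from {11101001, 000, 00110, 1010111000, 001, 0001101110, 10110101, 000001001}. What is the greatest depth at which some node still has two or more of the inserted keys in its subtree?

3

Equivalently: take the maximum, over all pairs, of their longest common prefix length.
"000" and "000001001" agree on "000" (3 characters) before diverging; nothing deeper is shared.
Longest shared-prefix length: 3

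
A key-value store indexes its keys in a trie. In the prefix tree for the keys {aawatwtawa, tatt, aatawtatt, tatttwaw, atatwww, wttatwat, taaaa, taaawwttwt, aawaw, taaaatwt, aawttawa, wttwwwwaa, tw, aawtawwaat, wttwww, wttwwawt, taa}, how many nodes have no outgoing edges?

Leaves are exactly the stored words that no other stored word extends.
Those words: "aatawtatt", "aawatwtawa", "aawaw", "aawtawwaat", "aawttawa", "atatwww", "taaaatwt", "taaawwttwt", "tatttwaw", "tw", "wttatwat", "wttwwawt", "wttwwwwaa"
Leaf count: 13

13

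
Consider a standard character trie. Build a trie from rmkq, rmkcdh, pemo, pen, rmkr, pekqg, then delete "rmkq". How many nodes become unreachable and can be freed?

A node on "rmkq"'s path can go only if nothing else ends at it or branches off below it.
The suffix "q" (1 node) is used only by "rmkq"; the node for "rmk" still has the child "c", so pruning stops there.
Nodes removed: 1

1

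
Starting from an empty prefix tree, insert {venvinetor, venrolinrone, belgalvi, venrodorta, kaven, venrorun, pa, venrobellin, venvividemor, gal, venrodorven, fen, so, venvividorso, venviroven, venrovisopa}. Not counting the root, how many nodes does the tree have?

81

Insert word by word; a character creates a node only if that edge doesn't already exist:
  "venvinetor" → 10 new (v, e, n, v, i, n, e, t, o, r)
  "venrolinrone" → prefix "ven" already present; 9 new (r, o, l, i, n, r, o, n, e)
  "belgalvi" → 8 new (b, e, l, g, a, l, v, i)
  "venrodorta" → prefix "venro" already present; 5 new (d, o, r, t, a)
  "kaven" → 5 new (k, a, v, e, n)
  "venrorun" → prefix "venro" already present; 3 new (r, u, n)
  "pa" → 2 new (p, a)
  "venrobellin" → prefix "venro" already present; 6 new (b, e, l, l, i, n)
  "venvividemor" → prefix "venvi" already present; 7 new (v, i, d, e, m, o, r)
  "gal" → 3 new (g, a, l)
  "venrodorven" → prefix "venrodor" already present; 3 new (v, e, n)
  "fen" → 3 new (f, e, n)
  "so" → 2 new (s, o)
  "venvividorso" → prefix "venvivid" already present; 4 new (o, r, s, o)
  "venviroven" → prefix "venvi" already present; 5 new (r, o, v, e, n)
  "venrovisopa" → prefix "venro" already present; 6 new (v, i, s, o, p, a)
Total nodes = 10 + 9 + 8 + 5 + 5 + 3 + 2 + 6 + 7 + 3 + 3 + 3 + 2 + 4 + 5 + 6 = 81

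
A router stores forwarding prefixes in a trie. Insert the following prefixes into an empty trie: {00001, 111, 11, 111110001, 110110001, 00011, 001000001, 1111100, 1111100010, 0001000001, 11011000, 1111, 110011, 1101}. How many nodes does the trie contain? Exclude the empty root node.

Count nodes per top-level branch (shared prefixes stored once):
  '0'-branch (00001, 0001000001, 00011, 001000001): 20 nodes
  '1'-branch (11, 110011, 1101, 11011000, 110110001, 111, 1111, 1111100, 111110001, 1111100010): 20 nodes
Sum: 40

40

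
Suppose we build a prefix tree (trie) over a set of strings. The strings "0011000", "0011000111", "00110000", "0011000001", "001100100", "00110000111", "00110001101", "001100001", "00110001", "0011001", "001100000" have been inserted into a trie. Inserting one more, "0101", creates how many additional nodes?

3

"0" is already a path in the trie; the remaining "101" must be added.
New nodes needed: |"0101"| − 1 = 4 − 1 = 3.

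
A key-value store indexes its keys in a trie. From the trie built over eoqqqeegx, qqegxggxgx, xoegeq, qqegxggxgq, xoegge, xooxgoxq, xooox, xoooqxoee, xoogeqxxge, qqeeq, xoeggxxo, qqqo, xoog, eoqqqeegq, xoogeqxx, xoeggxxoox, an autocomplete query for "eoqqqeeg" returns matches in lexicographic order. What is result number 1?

eoqqqeegq

Filter for "eoqqqeeg…" and sort: "eoqqqeegq", "eoqqqeegx"
Position 1: eoqqqeegq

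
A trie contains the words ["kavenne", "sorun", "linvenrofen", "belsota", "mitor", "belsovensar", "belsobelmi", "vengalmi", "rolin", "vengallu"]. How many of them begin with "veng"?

Walk to "veng"; the words in its subtree are exactly those with that prefix.
Words under "veng": vengallu, vengalmi
Count: 2

2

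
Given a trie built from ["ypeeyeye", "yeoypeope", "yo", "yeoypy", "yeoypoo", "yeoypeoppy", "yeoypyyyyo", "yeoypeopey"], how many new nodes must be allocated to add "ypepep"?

The longest prefix of "ypepep" already in the trie is "ype" (length 3).
New nodes needed: |"ypepep"| − 3 = 6 − 3 = 3.

3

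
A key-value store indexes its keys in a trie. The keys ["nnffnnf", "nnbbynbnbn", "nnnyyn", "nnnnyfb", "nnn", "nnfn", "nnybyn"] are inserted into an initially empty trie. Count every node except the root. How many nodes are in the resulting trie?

28

For each word, the new-node count is its length minus the longest prefix already in the trie:
  "nnffnnf" → 7 new (n, n, f, f, n, n, f)
  "nnbbynbnbn" → prefix "nn" already present; 8 new (b, b, y, n, b, n, b, n)
  "nnnyyn" → prefix "nn" already present; 4 new (n, y, y, n)
  "nnnnyfb" → prefix "nnn" already present; 4 new (n, y, f, b)
  "nnn" → prefix "nnn" already present; 0 new (none)
  "nnfn" → prefix "nnf" already present; 1 new (n)
  "nnybyn" → prefix "nn" already present; 4 new (y, b, y, n)
Total nodes = 7 + 8 + 4 + 4 + 0 + 1 + 4 = 28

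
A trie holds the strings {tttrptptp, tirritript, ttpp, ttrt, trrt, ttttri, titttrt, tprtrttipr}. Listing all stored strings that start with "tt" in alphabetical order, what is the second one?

ttrt

DFS of the "tt" subtree visits, in order: "ttpp", "ttrt", "tttrptptp", "ttttri"
The 2nd is ttrt.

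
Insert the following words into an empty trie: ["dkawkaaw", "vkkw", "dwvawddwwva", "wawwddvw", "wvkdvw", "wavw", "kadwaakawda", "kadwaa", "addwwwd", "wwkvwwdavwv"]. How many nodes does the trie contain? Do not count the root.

Insert word by word; a character creates a node only if that edge doesn't already exist:
  "dkawkaaw" → 8 new (d, k, a, w, k, a, a, w)
  "vkkw" → 4 new (v, k, k, w)
  "dwvawddwwva" → prefix "d" already present; 10 new (w, v, a, w, d, d, w, w, v, a)
  "wawwddvw" → 8 new (w, a, w, w, d, d, v, w)
  "wvkdvw" → prefix "w" already present; 5 new (v, k, d, v, w)
  "wavw" → prefix "wa" already present; 2 new (v, w)
  "kadwaakawda" → 11 new (k, a, d, w, a, a, k, a, w, d, a)
  "kadwaa" → prefix "kadwaa" already present; 0 new (none)
  "addwwwd" → 7 new (a, d, d, w, w, w, d)
  "wwkvwwdavwv" → prefix "w" already present; 10 new (w, k, v, w, w, d, a, v, w, v)
Total nodes = 8 + 4 + 10 + 8 + 5 + 2 + 11 + 0 + 7 + 10 = 65

65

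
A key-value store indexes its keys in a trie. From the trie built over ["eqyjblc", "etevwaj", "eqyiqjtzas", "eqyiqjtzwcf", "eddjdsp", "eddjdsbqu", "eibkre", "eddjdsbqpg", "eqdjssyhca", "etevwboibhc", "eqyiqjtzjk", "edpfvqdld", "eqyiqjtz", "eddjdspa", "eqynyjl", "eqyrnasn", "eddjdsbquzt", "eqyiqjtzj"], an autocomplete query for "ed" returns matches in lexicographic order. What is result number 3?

eddjdsbquzt

Words with prefix "ed", in lexicographic order: "eddjdsbqpg", "eddjdsbqu", "eddjdsbquzt", "eddjdsp", "eddjdspa", "edpfvqdld"
Position 3: eddjdsbquzt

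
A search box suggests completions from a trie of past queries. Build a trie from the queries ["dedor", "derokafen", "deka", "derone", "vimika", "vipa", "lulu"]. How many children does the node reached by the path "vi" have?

The children of the "vi" node are the distinct next characters among strings starting with "vi".
Characters that immediately follow "vi" among the stored strings: {m, p}.
That node has 2 child edges.

2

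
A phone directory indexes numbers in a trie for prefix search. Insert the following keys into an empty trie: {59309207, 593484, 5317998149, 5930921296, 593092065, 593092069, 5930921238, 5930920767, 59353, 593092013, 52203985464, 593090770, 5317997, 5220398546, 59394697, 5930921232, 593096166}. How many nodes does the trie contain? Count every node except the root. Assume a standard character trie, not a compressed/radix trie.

For each word, the new-node count is its length minus the longest prefix already in the trie:
  "59309207" → 8 new (5, 9, 3, 0, 9, 2, 0, 7)
  "593484" → prefix "593" already present; 3 new (4, 8, 4)
  "5317998149" → prefix "5" already present; 9 new (3, 1, 7, 9, 9, 8, 1, 4, 9)
  "5930921296" → prefix "593092" already present; 4 new (1, 2, 9, 6)
  "593092065" → prefix "5930920" already present; 2 new (6, 5)
  "593092069" → prefix "59309206" already present; 1 new (9)
  "5930921238" → prefix "59309212" already present; 2 new (3, 8)
  "5930920767" → prefix "59309207" already present; 2 new (6, 7)
  "59353" → prefix "593" already present; 2 new (5, 3)
  "593092013" → prefix "5930920" already present; 2 new (1, 3)
  "52203985464" → prefix "5" already present; 10 new (2, 2, 0, 3, 9, 8, 5, 4, 6, 4)
  "593090770" → prefix "59309" already present; 4 new (0, 7, 7, 0)
  "5317997" → prefix "531799" already present; 1 new (7)
  "5220398546" → prefix "5220398546" already present; 0 new (none)
  "59394697" → prefix "593" already present; 5 new (9, 4, 6, 9, 7)
  "5930921232" → prefix "593092123" already present; 1 new (2)
  "593096166" → prefix "59309" already present; 4 new (6, 1, 6, 6)
Total nodes = 8 + 3 + 9 + 4 + 2 + 1 + 2 + 2 + 2 + 2 + 10 + 4 + 1 + 0 + 5 + 1 + 4 = 60

60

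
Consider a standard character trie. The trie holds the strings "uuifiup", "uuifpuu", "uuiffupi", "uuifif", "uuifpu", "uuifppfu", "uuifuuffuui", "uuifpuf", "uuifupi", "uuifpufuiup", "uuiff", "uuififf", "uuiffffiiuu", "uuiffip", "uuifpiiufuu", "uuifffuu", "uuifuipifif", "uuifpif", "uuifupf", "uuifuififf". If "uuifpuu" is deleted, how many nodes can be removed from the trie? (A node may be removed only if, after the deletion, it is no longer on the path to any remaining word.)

1

Walk "uuifpuu" from the leaf back toward the root, removing each node that no remaining word uses.
The suffix "u" (1 node) is used only by "uuifpuu"; the node for "uuifpu" still has the child "f", so pruning stops there.
Nodes removed: 1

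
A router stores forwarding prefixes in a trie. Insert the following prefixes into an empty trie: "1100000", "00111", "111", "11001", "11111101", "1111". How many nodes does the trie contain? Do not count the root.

19

Insert word by word; a character creates a node only if that edge doesn't already exist:
  "1100000" → 7 new (1, 1, 0, 0, 0, 0, 0)
  "00111" → 5 new (0, 0, 1, 1, 1)
  "111" → prefix "11" already present; 1 new (1)
  "11001" → prefix "1100" already present; 1 new (1)
  "11111101" → prefix "111" already present; 5 new (1, 1, 1, 0, 1)
  "1111" → prefix "1111" already present; 0 new (none)
Total nodes = 7 + 5 + 1 + 1 + 5 + 0 = 19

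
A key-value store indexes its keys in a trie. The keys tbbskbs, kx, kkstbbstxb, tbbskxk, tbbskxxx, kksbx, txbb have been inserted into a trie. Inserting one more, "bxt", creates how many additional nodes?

3

"bxt" shares no prefix with any stored word, so all 3 characters open new nodes.
3 − 0 = 3 new nodes.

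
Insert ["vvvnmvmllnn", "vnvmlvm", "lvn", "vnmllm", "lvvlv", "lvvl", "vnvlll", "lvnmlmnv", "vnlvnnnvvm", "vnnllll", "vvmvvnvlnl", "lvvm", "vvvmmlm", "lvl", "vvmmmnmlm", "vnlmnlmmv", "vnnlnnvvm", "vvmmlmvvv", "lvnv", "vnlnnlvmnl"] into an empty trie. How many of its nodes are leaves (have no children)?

A leaf is a node with no children — equivalently, the end of a word that is not a proper prefix of any other stored word.
Those words: "lvl", "lvnmlmnv", "lvnv", "lvvlv", "lvvm", "vnlmnlmmv", "vnlnnlvmnl", "vnlvnnnvvm", "vnmllm", "vnnllll", "vnnlnnvvm", "vnvlll", "vnvmlvm", "vvmmlmvvv", "vvmmmnmlm", "vvmvvnvlnl", "vvvmmlm", "vvvnmvmllnn"
Leaf count: 18

18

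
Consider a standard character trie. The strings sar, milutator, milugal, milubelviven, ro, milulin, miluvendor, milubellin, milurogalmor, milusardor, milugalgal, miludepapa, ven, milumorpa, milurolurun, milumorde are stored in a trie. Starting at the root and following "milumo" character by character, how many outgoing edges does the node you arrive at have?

1

Follow the path "milumo" to its node, then look at its outgoing edges.
Characters that immediately follow "milumo" among the stored strings: {r}.
That node has 1 child edge.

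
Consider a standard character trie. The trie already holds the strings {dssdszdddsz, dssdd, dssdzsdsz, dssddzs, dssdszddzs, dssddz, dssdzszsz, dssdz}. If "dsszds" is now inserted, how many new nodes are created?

Walking "dsszds" from the root, the first 3 characters ("dss") follow existing edges; "z" is the first miss.
Each of the 3 remaining characters creates one node.

3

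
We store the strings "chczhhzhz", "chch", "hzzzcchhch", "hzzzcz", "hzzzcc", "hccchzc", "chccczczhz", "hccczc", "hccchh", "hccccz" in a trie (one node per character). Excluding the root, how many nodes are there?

39

For each word, the new-node count is its length minus the longest prefix already in the trie:
  "chczhhzhz" → 9 new (c, h, c, z, h, h, z, h, z)
  "chch" → prefix "chc" already present; 1 new (h)
  "hzzzcchhch" → 10 new (h, z, z, z, c, c, h, h, c, h)
  "hzzzcz" → prefix "hzzzc" already present; 1 new (z)
  "hzzzcc" → prefix "hzzzcc" already present; 0 new (none)
  "hccchzc" → prefix "h" already present; 6 new (c, c, c, h, z, c)
  "chccczczhz" → prefix "chc" already present; 7 new (c, c, z, c, z, h, z)
  "hccczc" → prefix "hccc" already present; 2 new (z, c)
  "hccchh" → prefix "hccch" already present; 1 new (h)
  "hccccz" → prefix "hccc" already present; 2 new (c, z)
Total nodes = 9 + 1 + 10 + 1 + 0 + 6 + 7 + 2 + 1 + 2 = 39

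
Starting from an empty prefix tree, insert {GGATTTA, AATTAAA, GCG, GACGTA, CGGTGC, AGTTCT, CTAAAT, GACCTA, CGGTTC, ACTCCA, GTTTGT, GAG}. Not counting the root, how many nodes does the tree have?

53

Insert word by word; a character creates a node only if that edge doesn't already exist:
  "GGATTTA" → 7 new (G, G, A, T, T, T, A)
  "AATTAAA" → 7 new (A, A, T, T, A, A, A)
  "GCG" → prefix "G" already present; 2 new (C, G)
  "GACGTA" → prefix "G" already present; 5 new (A, C, G, T, A)
  "CGGTGC" → 6 new (C, G, G, T, G, C)
  "AGTTCT" → prefix "A" already present; 5 new (G, T, T, C, T)
  "CTAAAT" → prefix "C" already present; 5 new (T, A, A, A, T)
  "GACCTA" → prefix "GAC" already present; 3 new (C, T, A)
  "CGGTTC" → prefix "CGGT" already present; 2 new (T, C)
  "ACTCCA" → prefix "A" already present; 5 new (C, T, C, C, A)
  "GTTTGT" → prefix "G" already present; 5 new (T, T, T, G, T)
  "GAG" → prefix "GA" already present; 1 new (G)
Total nodes = 7 + 7 + 2 + 5 + 6 + 5 + 5 + 3 + 2 + 5 + 5 + 1 = 53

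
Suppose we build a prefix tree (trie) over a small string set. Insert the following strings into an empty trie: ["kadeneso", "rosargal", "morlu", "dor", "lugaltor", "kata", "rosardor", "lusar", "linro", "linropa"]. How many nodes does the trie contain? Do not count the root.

46

Insert word by word; a character creates a node only if that edge doesn't already exist:
  "kadeneso" → 8 new (k, a, d, e, n, e, s, o)
  "rosargal" → 8 new (r, o, s, a, r, g, a, l)
  "morlu" → 5 new (m, o, r, l, u)
  "dor" → 3 new (d, o, r)
  "lugaltor" → 8 new (l, u, g, a, l, t, o, r)
  "kata" → prefix "ka" already present; 2 new (t, a)
  "rosardor" → prefix "rosar" already present; 3 new (d, o, r)
  "lusar" → prefix "lu" already present; 3 new (s, a, r)
  "linro" → prefix "l" already present; 4 new (i, n, r, o)
  "linropa" → prefix "linro" already present; 2 new (p, a)
Total nodes = 8 + 8 + 5 + 3 + 8 + 2 + 3 + 3 + 4 + 2 = 46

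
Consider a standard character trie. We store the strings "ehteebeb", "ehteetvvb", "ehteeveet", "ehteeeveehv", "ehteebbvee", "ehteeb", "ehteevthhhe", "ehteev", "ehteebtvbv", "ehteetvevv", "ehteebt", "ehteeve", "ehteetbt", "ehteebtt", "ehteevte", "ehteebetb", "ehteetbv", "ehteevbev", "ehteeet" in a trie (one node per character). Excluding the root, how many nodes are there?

Trace insertions, counting only characters that open a new branch:
  "ehteebeb" → 8 new (e, h, t, e, e, b, e, b)
  "ehteetvvb" → prefix "ehtee" already present; 4 new (t, v, v, b)
  "ehteeveet" → prefix "ehtee" already present; 4 new (v, e, e, t)
  "ehteeeveehv" → prefix "ehtee" already present; 6 new (e, v, e, e, h, v)
  "ehteebbvee" → prefix "ehteeb" already present; 4 new (b, v, e, e)
  "ehteeb" → prefix "ehteeb" already present; 0 new (none)
  "ehteevthhhe" → prefix "ehteev" already present; 5 new (t, h, h, h, e)
  "ehteev" → prefix "ehteev" already present; 0 new (none)
  "ehteebtvbv" → prefix "ehteeb" already present; 4 new (t, v, b, v)
  "ehteetvevv" → prefix "ehteetv" already present; 3 new (e, v, v)
  "ehteebt" → prefix "ehteebt" already present; 0 new (none)
  "ehteeve" → prefix "ehteeve" already present; 0 new (none)
  "ehteetbt" → prefix "ehteet" already present; 2 new (b, t)
  "ehteebtt" → prefix "ehteebt" already present; 1 new (t)
  "ehteevte" → prefix "ehteevt" already present; 1 new (e)
  "ehteebetb" → prefix "ehteebe" already present; 2 new (t, b)
  "ehteetbv" → prefix "ehteetb" already present; 1 new (v)
  "ehteevbev" → prefix "ehteev" already present; 3 new (b, e, v)
  "ehteeet" → prefix "ehteee" already present; 1 new (t)
Total nodes = 8 + 4 + 4 + 6 + 4 + 0 + 5 + 0 + 4 + 3 + 0 + 0 + 2 + 1 + 1 + 2 + 1 + 3 + 1 = 49

49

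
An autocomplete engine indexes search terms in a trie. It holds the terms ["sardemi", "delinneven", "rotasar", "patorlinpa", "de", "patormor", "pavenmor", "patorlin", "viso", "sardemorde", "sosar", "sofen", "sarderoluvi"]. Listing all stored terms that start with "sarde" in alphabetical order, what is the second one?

sardemorde

Filter for "sarde…" and sort: "sardemi", "sardemorde", "sarderoluvi"
The 2nd is sardemorde.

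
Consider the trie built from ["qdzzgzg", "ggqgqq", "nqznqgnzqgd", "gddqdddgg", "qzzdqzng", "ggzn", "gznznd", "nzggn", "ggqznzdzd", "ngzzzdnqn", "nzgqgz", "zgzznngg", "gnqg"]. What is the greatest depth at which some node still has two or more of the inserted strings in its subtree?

3

The deepest shared node is where two words last agree before diverging.
e.g. "ggqgqq" and "ggqznzdzd" share the prefix "ggq" of length 3; no pair shares a longer one.
Longest shared-prefix length: 3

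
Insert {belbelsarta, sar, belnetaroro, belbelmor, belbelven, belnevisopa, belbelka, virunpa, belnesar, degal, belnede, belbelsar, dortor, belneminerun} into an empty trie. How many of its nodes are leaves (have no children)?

Leaves are exactly the stored words that no other stored word extends.
Those words: "belbelka", "belbelmor", "belbelsarta", "belbelven", "belnede", "belneminerun", "belnesar", "belnetaroro", "belnevisopa", "degal", "dortor", "sar", "virunpa"
Leaf count: 13

13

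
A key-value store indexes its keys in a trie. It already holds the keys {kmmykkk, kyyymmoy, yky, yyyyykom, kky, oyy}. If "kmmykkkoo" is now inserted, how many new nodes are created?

2

The longest prefix of "kmmykkkoo" already in the trie is "kmmykkk" (length 7).
New nodes needed: |"kmmykkkoo"| − 7 = 9 − 7 = 2.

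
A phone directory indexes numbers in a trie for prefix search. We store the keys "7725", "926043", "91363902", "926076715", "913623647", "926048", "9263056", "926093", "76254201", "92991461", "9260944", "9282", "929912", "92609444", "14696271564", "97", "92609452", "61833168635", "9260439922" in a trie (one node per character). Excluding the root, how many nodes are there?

Count nodes per top-level branch (shared prefixes stored once):
  '1'-branch (14696271564): 11 nodes
  '6'-branch (61833168635): 11 nodes
  '7'-branch (76254201, 7725): 11 nodes
  '9'-branch (913623647, 91363902, 926043, 9260439922, 926048, 926076715, 926093, 9260944, 92609444, 92609452, 9263056, 9282, 929912, 92991461, 97): 49 nodes
Sum: 82

82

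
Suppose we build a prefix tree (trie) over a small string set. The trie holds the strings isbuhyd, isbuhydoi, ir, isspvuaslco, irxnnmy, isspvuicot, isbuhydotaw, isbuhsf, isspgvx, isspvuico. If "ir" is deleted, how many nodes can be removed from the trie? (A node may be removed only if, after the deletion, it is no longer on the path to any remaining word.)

0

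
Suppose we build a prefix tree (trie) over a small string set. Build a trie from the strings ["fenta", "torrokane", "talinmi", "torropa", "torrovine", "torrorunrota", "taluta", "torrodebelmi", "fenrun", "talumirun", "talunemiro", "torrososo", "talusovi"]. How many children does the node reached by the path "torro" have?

Follow the path "torro" to its node, then look at its outgoing edges.
Characters that immediately follow "torro" among the stored strings: {d, k, p, r, s, v}.
That node has 6 child edges.

6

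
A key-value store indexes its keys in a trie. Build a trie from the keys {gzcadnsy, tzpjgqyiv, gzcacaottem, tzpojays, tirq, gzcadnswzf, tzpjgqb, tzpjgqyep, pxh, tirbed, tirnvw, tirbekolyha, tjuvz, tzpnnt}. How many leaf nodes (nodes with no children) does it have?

14

A leaf is a node with no children — equivalently, the end of a word that is not a proper prefix of any other stored word.
Those words: "gzcacaottem", "gzcadnswzf", "gzcadnsy", "pxh", "tirbed", "tirbekolyha", "tirnvw", "tirq", "tjuvz", "tzpjgqb", "tzpjgqyep", "tzpjgqyiv", "tzpnnt", "tzpojays"
Leaf count: 14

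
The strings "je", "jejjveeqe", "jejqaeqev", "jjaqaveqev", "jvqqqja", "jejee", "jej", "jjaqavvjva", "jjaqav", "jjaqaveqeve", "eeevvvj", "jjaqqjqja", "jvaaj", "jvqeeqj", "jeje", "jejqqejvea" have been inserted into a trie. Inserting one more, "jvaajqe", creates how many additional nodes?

Walking "jvaajqe" from the root, the first 5 characters ("jvaaj") follow existing edges; "q" is the first miss.
So 7 − 5 = 2 new nodes.

2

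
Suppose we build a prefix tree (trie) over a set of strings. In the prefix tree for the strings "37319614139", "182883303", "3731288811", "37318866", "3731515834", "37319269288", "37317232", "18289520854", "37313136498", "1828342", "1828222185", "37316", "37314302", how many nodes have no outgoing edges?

13

Leaves are exactly the stored words that no other stored word extends.
Those words: "1828222185", "1828342", "182883303", "18289520854", "3731288811", "37313136498", "37314302", "3731515834", "37316", "37317232", "37318866", "37319269288", "37319614139"
Leaf count: 13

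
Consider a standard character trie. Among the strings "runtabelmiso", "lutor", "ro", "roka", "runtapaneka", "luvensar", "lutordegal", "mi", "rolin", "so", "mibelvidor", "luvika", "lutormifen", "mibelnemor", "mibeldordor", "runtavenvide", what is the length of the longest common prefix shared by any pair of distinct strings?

The deepest shared node is where two words last agree before diverging.
e.g. "lutor" and "lutordegal" share the prefix "lutor" of length 5; no pair shares a longer one.
Longest shared-prefix length: 5

5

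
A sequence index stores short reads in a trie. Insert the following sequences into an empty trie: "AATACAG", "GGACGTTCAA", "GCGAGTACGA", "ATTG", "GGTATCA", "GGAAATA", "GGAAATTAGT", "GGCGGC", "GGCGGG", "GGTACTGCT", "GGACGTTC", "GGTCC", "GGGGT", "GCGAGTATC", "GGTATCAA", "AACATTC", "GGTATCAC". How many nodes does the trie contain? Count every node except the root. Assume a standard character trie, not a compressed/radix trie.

Insert word by word; a character creates a node only if that edge doesn't already exist:
  "AATACAG" → 7 new (A, A, T, A, C, A, G)
  "GGACGTTCAA" → 10 new (G, G, A, C, G, T, T, C, A, A)
  "GCGAGTACGA" → prefix "G" already present; 9 new (C, G, A, G, T, A, C, G, A)
  "ATTG" → prefix "A" already present; 3 new (T, T, G)
  "GGTATCA" → prefix "GG" already present; 5 new (T, A, T, C, A)
  "GGAAATA" → prefix "GGA" already present; 4 new (A, A, T, A)
  "GGAAATTAGT" → prefix "GGAAAT" already present; 4 new (T, A, G, T)
  "GGCGGC" → prefix "GG" already present; 4 new (C, G, G, C)
  "GGCGGG" → prefix "GGCGG" already present; 1 new (G)
  "GGTACTGCT" → prefix "GGTA" already present; 5 new (C, T, G, C, T)
  "GGACGTTC" → prefix "GGACGTTC" already present; 0 new (none)
  "GGTCC" → prefix "GGT" already present; 2 new (C, C)
  "GGGGT" → prefix "GG" already present; 3 new (G, G, T)
  "GCGAGTATC" → prefix "GCGAGTA" already present; 2 new (T, C)
  "GGTATCAA" → prefix "GGTATCA" already present; 1 new (A)
  "AACATTC" → prefix "AA" already present; 5 new (C, A, T, T, C)
  "GGTATCAC" → prefix "GGTATCA" already present; 1 new (C)
Total nodes = 7 + 10 + 9 + 3 + 5 + 4 + 4 + 4 + 1 + 5 + 0 + 2 + 3 + 2 + 1 + 5 + 1 = 66

66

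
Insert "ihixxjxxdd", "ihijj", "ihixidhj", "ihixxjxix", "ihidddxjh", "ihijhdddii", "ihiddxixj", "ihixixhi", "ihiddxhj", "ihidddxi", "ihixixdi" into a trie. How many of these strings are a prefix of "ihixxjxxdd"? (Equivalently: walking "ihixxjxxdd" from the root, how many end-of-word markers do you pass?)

1

Check each prefix of "ihixxjxxdd" against the stored set — each match is an end-marker on the path.
Prefixes of the query that are stored words: "ihixxjxxdd"
Count: 1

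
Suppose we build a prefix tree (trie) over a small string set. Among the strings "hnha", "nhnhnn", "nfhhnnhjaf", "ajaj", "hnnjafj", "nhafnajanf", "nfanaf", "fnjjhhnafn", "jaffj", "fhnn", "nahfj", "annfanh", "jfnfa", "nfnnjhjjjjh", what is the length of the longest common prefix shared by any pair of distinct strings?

2

Look for the deepest trie node that still has at least two words in its subtree.
"hnha" and "hnnjafj" agree on "hn" (2 characters) before diverging; nothing deeper is shared.
Longest shared-prefix length: 2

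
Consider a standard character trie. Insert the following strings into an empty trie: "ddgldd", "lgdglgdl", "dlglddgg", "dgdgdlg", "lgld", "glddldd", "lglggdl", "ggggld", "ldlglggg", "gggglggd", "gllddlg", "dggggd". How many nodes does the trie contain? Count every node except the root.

64

Insert word by word; a character creates a node only if that edge doesn't already exist:
  "ddgldd" → 6 new (d, d, g, l, d, d)
  "lgdglgdl" → 8 new (l, g, d, g, l, g, d, l)
  "dlglddgg" → prefix "d" already present; 7 new (l, g, l, d, d, g, g)
  "dgdgdlg" → prefix "d" already present; 6 new (g, d, g, d, l, g)
  "lgld" → prefix "lg" already present; 2 new (l, d)
  "glddldd" → 7 new (g, l, d, d, l, d, d)
  "lglggdl" → prefix "lgl" already present; 4 new (g, g, d, l)
  "ggggld" → prefix "g" already present; 5 new (g, g, g, l, d)
  "ldlglggg" → prefix "l" already present; 7 new (d, l, g, l, g, g, g)
  "gggglggd" → prefix "ggggl" already present; 3 new (g, g, d)
  "gllddlg" → prefix "gl" already present; 5 new (l, d, d, l, g)
  "dggggd" → prefix "dg" already present; 4 new (g, g, g, d)
Total nodes = 6 + 8 + 7 + 6 + 2 + 7 + 4 + 5 + 7 + 3 + 5 + 4 = 64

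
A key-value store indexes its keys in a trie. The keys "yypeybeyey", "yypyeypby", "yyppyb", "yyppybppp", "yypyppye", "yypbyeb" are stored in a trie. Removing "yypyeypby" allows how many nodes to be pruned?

5

A node on "yypyeypby"'s path can go only if nothing else ends at it or branches off below it.
The suffix "eypby" (5 nodes) is used only by "yypyeypby"; the node for "yypy" still has the child "p", so pruning stops there.
Nodes removed: 5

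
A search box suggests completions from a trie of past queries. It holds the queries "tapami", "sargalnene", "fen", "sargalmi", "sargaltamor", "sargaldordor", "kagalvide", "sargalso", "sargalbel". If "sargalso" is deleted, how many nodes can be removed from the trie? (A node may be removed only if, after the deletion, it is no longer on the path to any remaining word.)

2

After clearing the end-marker at "sargalso", prune upward until reaching a node still needed by another word.
The suffix "so" (2 nodes) is used only by "sargalso"; the node for "sargal" still has the child "n", so pruning stops there.
Nodes removed: 2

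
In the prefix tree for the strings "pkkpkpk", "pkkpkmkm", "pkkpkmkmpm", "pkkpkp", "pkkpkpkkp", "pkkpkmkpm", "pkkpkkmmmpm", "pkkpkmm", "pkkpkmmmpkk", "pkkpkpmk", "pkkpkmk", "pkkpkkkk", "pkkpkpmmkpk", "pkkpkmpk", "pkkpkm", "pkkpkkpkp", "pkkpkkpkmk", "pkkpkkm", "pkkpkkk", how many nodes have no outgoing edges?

A leaf is a node with no children — equivalently, the end of a word that is not a proper prefix of any other stored word.
Those words: "pkkpkkkk", "pkkpkkmmmpm", "pkkpkkpkmk", "pkkpkkpkp", "pkkpkmkmpm", "pkkpkmkpm", "pkkpkmmmpkk", "pkkpkmpk", "pkkpkpkkp", "pkkpkpmk", "pkkpkpmmkpk"
Leaf count: 11

11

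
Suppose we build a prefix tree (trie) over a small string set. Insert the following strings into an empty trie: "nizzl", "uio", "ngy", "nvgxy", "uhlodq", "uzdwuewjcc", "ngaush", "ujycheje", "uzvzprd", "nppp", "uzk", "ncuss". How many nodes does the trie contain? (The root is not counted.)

For each word, the new-node count is its length minus the longest prefix already in the trie:
  "nizzl" → 5 new (n, i, z, z, l)
  "uio" → 3 new (u, i, o)
  "ngy" → prefix "n" already present; 2 new (g, y)
  "nvgxy" → prefix "n" already present; 4 new (v, g, x, y)
  "uhlodq" → prefix "u" already present; 5 new (h, l, o, d, q)
  "uzdwuewjcc" → prefix "u" already present; 9 new (z, d, w, u, e, w, j, c, c)
  "ngaush" → prefix "ng" already present; 4 new (a, u, s, h)
  "ujycheje" → prefix "u" already present; 7 new (j, y, c, h, e, j, e)
  "uzvzprd" → prefix "uz" already present; 5 new (v, z, p, r, d)
  "nppp" → prefix "n" already present; 3 new (p, p, p)
  "uzk" → prefix "uz" already present; 1 new (k)
  "ncuss" → prefix "n" already present; 4 new (c, u, s, s)
Total nodes = 5 + 3 + 2 + 4 + 5 + 9 + 4 + 7 + 5 + 3 + 1 + 4 = 52

52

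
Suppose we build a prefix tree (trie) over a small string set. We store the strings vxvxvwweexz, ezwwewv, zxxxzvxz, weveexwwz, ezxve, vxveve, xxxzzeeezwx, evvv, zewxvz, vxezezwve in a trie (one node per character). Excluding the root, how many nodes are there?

67

For each word, the new-node count is its length minus the longest prefix already in the trie:
  "vxvxvwweexz" → 11 new (v, x, v, x, v, w, w, e, e, x, z)
  "ezwwewv" → 7 new (e, z, w, w, e, w, v)
  "zxxxzvxz" → 8 new (z, x, x, x, z, v, x, z)
  "weveexwwz" → 9 new (w, e, v, e, e, x, w, w, z)
  "ezxve" → prefix "ez" already present; 3 new (x, v, e)
  "vxveve" → prefix "vxv" already present; 3 new (e, v, e)
  "xxxzzeeezwx" → 11 new (x, x, x, z, z, e, e, e, z, w, x)
  "evvv" → prefix "e" already present; 3 new (v, v, v)
  "zewxvz" → prefix "z" already present; 5 new (e, w, x, v, z)
  "vxezezwve" → prefix "vx" already present; 7 new (e, z, e, z, w, v, e)
Total nodes = 11 + 7 + 8 + 9 + 3 + 3 + 11 + 3 + 5 + 7 = 67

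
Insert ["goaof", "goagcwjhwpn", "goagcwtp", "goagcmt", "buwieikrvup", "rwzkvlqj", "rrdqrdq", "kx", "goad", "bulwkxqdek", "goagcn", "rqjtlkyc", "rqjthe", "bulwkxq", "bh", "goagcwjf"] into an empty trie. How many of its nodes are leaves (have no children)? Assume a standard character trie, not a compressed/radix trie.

15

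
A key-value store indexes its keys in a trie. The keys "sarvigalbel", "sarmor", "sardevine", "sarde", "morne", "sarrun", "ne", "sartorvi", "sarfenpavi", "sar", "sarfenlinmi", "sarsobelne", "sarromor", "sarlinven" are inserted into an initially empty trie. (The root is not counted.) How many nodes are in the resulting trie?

64

Count nodes per top-level branch (shared prefixes stored once):
  'm'-branch (morne): 5 nodes
  'n'-branch (ne): 2 nodes
  's'-branch (sar, sarde, sardevine, sarfenlinmi, sarfenpavi, sarlinven, sarmor, sarromor, sarrun, sarsobelne, sartorvi, sarvigalbel): 57 nodes
Sum: 64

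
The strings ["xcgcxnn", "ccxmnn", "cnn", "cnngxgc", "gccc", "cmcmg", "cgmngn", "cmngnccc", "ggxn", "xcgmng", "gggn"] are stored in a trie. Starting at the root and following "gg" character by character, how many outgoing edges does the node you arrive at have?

2

The children of the "gg" node are the distinct next characters among strings starting with "gg".
Distinct next characters after "gg": g, x.
That node has 2 child edges.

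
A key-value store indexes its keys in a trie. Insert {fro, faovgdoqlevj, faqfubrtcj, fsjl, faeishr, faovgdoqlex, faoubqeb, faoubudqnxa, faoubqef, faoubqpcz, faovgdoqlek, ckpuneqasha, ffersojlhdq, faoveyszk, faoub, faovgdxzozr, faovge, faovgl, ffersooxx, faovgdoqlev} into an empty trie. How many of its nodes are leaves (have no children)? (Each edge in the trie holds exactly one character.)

18

A leaf is a node with no children — equivalently, the end of a word that is not a proper prefix of any other stored word.
Those words: "ckpuneqasha", "faeishr", "faoubqeb", "faoubqef", "faoubqpcz", "faoubudqnxa", "faoveyszk", "faovgdoqlek", "faovgdoqlevj", "faovgdoqlex", "faovgdxzozr", "faovge", "faovgl", "faqfubrtcj", "ffersojlhdq", "ffersooxx", "fro", "fsjl"
Leaf count: 18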